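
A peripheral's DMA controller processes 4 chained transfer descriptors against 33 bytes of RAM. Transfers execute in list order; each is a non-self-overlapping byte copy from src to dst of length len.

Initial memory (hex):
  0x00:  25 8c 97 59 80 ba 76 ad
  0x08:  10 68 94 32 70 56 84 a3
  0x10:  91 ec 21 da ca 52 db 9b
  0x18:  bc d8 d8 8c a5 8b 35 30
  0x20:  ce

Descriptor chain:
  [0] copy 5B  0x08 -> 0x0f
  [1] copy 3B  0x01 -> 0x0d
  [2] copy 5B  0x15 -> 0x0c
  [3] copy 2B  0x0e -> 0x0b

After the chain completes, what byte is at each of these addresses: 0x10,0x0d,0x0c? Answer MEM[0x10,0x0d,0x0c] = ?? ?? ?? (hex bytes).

[0] 0x08->0x0f len=5 : 10 68 94 32 70
[1] 0x01->0x0d len=3 : 8c 97 59
[2] 0x15->0x0c len=5 : 52 db 9b bc d8
[3] 0x0e->0x0b len=2 : 9b bc
query mem[0x10]=0xd8, mem[0x0d]=0xdb, mem[0x0c]=0xbc

MEM[0x10,0x0d,0x0c] = d8 db bc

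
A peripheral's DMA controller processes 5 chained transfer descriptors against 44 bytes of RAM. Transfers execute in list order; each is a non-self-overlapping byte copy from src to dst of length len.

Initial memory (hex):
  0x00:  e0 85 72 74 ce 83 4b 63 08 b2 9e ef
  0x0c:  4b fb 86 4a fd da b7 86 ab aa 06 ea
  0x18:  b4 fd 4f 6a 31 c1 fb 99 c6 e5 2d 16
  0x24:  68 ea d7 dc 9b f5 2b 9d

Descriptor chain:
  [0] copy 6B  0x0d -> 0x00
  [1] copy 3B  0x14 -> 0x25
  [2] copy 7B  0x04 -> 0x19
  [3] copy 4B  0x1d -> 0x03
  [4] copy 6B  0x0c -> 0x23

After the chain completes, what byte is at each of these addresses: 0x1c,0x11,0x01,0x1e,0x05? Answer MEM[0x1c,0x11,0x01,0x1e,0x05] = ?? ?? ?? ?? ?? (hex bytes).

  after D0: wrote 6B at 0x00 = fb864afddab7
  after D1: wrote 3B at 0x25 = abaa06
  after D2: wrote 7B at 0x19 = dab74b6308b29e
  after D3: wrote 4B at 0x03 = 08b29ec6
  after D4: wrote 6B at 0x23 = 4bfb864afdda
query mem[0x1c]=0x63, mem[0x11]=0xda, mem[0x01]=0x86, mem[0x1e]=0xb2, mem[0x05]=0x9e

MEM[0x1c,0x11,0x01,0x1e,0x05] = 63 da 86 b2 9e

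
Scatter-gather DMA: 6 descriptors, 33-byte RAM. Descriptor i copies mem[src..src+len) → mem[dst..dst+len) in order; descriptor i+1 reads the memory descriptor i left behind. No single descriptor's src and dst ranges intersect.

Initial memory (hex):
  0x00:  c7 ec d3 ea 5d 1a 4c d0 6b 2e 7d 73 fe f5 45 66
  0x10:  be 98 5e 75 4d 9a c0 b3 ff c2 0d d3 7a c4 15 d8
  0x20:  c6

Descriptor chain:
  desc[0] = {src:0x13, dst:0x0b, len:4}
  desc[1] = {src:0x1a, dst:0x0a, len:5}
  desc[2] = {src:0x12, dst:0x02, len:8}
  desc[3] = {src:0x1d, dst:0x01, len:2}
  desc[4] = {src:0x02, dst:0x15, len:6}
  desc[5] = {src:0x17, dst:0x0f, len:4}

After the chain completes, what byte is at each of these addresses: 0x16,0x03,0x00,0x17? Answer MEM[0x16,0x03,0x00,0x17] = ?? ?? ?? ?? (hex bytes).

MEM[0x16,0x03,0x00,0x17] = 75 75 c7 4d

D0: mem[0x0b..0x0e] <- [75 4d 9a c0]
D1: mem[0x0a..0x0e] <- [0d d3 7a c4 15]
D2: mem[0x02..0x09] <- [5e 75 4d 9a c0 b3 ff c2]
D3: mem[0x01..0x02] <- [c4 15]
D4: mem[0x15..0x1a] <- [15 75 4d 9a c0 b3]
D5: mem[0x0f..0x12] <- [4d 9a c0 b3]
query mem[0x16]=0x75, mem[0x03]=0x75, mem[0x00]=0xc7, mem[0x17]=0x4d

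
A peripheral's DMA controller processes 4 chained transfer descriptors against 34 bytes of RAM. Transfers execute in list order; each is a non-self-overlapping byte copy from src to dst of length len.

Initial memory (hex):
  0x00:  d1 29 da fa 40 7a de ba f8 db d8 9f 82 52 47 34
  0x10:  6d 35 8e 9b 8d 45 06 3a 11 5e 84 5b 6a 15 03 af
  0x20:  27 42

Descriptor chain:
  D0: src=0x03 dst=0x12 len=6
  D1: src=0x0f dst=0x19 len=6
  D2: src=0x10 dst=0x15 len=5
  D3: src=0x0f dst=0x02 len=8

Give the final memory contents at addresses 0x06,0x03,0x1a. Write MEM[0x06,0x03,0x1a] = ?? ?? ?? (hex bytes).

MEM[0x06,0x03,0x1a] = 40 6d 6d

  after D0: wrote 6B at 0x12 = fa407adebaf8
  after D1: wrote 6B at 0x19 = 346d35fa407a
  after D2: wrote 5B at 0x15 = 6d35fa407a
  after D3: wrote 8B at 0x02 = 346d35fa407a6d35
query mem[0x06]=0x40, mem[0x03]=0x6d, mem[0x1a]=0x6d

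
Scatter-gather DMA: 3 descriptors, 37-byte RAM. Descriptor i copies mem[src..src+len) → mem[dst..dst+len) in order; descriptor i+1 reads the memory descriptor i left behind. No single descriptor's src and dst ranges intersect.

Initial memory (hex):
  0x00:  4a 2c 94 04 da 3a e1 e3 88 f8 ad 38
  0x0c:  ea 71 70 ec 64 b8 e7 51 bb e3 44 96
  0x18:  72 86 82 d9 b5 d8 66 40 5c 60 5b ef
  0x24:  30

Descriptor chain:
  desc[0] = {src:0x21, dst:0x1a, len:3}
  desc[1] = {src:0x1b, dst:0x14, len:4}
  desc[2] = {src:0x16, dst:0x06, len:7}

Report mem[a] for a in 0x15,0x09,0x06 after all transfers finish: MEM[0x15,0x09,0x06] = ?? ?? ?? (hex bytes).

  after D0: wrote 3B at 0x1a = 605bef
  after D1: wrote 4B at 0x14 = 5befd866
  after D2: wrote 7B at 0x06 = d8667286605bef
query mem[0x15]=0xef, mem[0x09]=0x86, mem[0x06]=0xd8

MEM[0x15,0x09,0x06] = ef 86 d8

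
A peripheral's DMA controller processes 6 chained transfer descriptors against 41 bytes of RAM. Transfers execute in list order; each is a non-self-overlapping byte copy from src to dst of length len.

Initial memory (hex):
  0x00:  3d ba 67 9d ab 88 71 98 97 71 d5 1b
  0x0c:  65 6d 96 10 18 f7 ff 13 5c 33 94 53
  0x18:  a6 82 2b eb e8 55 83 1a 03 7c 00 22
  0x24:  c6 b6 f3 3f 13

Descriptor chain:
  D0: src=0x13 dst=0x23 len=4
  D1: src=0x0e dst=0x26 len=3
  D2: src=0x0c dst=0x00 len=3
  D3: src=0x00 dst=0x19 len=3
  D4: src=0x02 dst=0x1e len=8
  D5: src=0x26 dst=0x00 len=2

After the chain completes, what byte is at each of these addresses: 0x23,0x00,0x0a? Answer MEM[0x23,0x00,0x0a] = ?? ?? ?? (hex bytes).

MEM[0x23,0x00,0x0a] = 98 96 d5

[0] 0x13->0x23 len=4 : 13 5c 33 94
[1] 0x0e->0x26 len=3 : 96 10 18
[2] 0x0c->0x00 len=3 : 65 6d 96
[3] 0x00->0x19 len=3 : 65 6d 96
[4] 0x02->0x1e len=8 : 96 9d ab 88 71 98 97 71
[5] 0x26->0x00 len=2 : 96 10
query mem[0x23]=0x98, mem[0x00]=0x96, mem[0x0a]=0xd5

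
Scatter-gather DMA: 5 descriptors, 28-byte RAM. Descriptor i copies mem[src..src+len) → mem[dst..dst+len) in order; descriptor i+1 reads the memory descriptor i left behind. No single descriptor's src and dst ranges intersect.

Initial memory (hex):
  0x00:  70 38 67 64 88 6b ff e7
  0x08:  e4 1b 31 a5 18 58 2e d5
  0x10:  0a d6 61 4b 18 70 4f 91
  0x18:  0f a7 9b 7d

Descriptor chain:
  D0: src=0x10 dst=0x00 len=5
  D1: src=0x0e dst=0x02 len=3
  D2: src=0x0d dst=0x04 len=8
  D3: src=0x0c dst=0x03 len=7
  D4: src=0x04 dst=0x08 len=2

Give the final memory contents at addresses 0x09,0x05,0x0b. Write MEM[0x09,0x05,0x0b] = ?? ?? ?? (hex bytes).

  after D0: wrote 5B at 0x00 = 0ad6614b18
  after D1: wrote 3B at 0x02 = 2ed50a
  after D2: wrote 8B at 0x04 = 582ed50ad6614b18
  after D3: wrote 7B at 0x03 = 18582ed50ad661
  after D4: wrote 2B at 0x08 = 582e
query mem[0x09]=0x2e, mem[0x05]=0x2e, mem[0x0b]=0x18

MEM[0x09,0x05,0x0b] = 2e 2e 18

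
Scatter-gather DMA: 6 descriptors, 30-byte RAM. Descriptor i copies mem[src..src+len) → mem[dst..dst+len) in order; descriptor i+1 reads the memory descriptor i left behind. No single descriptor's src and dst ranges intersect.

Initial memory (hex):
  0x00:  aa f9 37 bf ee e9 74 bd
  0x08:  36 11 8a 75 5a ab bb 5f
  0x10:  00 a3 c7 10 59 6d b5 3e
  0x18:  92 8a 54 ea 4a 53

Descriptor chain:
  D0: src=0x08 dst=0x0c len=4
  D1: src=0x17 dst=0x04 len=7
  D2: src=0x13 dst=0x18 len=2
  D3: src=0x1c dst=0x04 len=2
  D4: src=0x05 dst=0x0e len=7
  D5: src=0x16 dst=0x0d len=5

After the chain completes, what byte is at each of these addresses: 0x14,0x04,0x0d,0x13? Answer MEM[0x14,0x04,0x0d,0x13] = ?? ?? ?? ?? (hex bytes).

MEM[0x14,0x04,0x0d,0x13] = 75 4a b5 53

  after D0: wrote 4B at 0x0c = 36118a75
  after D1: wrote 7B at 0x04 = 3e928a54ea4a53
  after D2: wrote 2B at 0x18 = 1059
  after D3: wrote 2B at 0x04 = 4a53
  after D4: wrote 7B at 0x0e = 538a54ea4a5375
  after D5: wrote 5B at 0x0d = b53e105954
query mem[0x14]=0x75, mem[0x04]=0x4a, mem[0x0d]=0xb5, mem[0x13]=0x53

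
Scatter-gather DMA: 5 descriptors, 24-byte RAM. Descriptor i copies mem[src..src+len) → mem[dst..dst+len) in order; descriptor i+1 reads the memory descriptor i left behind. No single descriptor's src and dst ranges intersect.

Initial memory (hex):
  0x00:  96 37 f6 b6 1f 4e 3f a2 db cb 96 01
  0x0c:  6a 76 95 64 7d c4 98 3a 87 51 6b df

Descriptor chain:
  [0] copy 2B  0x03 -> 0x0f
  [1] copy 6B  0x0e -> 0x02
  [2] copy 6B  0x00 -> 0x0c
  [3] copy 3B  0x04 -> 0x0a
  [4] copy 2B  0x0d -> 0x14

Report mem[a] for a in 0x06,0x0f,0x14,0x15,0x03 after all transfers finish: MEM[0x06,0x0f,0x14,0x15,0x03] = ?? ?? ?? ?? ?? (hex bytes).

#0 dst[0x0f+2] := {0xb6,0x1f}
#1 dst[0x02+6] := {0x95,0xb6,0x1f,0xc4,0x98,0x3a}
#2 dst[0x0c+6] := {0x96,0x37,0x95,0xb6,0x1f,0xc4}
#3 dst[0x0a+3] := {0x1f,0xc4,0x98}
#4 dst[0x14+2] := {0x37,0x95}
query mem[0x06]=0x98, mem[0x0f]=0xb6, mem[0x14]=0x37, mem[0x15]=0x95, mem[0x03]=0xb6

MEM[0x06,0x0f,0x14,0x15,0x03] = 98 b6 37 95 b6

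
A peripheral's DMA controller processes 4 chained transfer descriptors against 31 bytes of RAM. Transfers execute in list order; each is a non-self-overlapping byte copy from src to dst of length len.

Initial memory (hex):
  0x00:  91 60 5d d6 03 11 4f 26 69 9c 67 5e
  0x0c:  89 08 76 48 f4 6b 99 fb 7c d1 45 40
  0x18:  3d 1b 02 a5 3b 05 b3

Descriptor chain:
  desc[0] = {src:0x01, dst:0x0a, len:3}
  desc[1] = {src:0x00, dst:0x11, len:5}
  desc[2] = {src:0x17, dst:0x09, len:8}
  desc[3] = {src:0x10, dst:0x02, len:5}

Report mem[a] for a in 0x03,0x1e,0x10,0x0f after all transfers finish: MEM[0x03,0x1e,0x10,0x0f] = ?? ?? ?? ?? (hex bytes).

MEM[0x03,0x1e,0x10,0x0f] = 91 b3 b3 05

D0: mem[0x0a..0x0c] <- [60 5d d6]
D1: mem[0x11..0x15] <- [91 60 5d d6 03]
D2: mem[0x09..0x10] <- [40 3d 1b 02 a5 3b 05 b3]
D3: mem[0x02..0x06] <- [b3 91 60 5d d6]
query mem[0x03]=0x91, mem[0x1e]=0xb3, mem[0x10]=0xb3, mem[0x0f]=0x05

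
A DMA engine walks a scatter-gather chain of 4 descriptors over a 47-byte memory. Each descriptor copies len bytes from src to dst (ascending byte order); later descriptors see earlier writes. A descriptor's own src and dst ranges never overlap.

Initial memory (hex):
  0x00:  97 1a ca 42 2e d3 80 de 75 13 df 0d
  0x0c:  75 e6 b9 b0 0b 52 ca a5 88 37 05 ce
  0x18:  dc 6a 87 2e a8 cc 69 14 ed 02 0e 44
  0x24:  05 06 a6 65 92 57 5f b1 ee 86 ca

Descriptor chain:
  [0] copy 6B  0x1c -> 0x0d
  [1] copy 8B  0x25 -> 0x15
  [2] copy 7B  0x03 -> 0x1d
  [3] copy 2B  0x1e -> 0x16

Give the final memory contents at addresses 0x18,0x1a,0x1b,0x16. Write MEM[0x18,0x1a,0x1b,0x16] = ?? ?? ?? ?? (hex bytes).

MEM[0x18,0x1a,0x1b,0x16] = 92 5f b1 2e

  after D0: wrote 6B at 0x0d = a8cc6914ed02
  after D1: wrote 8B at 0x15 = 06a66592575fb1ee
  after D2: wrote 7B at 0x1d = 422ed380de7513
  after D3: wrote 2B at 0x16 = 2ed3
query mem[0x18]=0x92, mem[0x1a]=0x5f, mem[0x1b]=0xb1, mem[0x16]=0x2e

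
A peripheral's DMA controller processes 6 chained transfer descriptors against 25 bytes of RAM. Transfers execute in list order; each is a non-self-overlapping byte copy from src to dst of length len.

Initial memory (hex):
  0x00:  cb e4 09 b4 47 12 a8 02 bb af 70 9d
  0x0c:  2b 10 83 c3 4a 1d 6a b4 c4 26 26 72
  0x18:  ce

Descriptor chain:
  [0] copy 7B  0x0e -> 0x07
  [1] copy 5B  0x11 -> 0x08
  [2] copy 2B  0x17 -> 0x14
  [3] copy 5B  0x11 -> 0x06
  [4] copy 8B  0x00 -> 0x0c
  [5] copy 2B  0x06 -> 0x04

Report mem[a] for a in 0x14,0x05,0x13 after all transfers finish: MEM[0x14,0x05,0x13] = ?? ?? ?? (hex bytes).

D0: mem[0x07..0x0d] <- [83 c3 4a 1d 6a b4 c4]
D1: mem[0x08..0x0c] <- [1d 6a b4 c4 26]
D2: mem[0x14..0x15] <- [72 ce]
D3: mem[0x06..0x0a] <- [1d 6a b4 72 ce]
D4: mem[0x0c..0x13] <- [cb e4 09 b4 47 12 1d 6a]
D5: mem[0x04..0x05] <- [1d 6a]
query mem[0x14]=0x72, mem[0x05]=0x6a, mem[0x13]=0x6a

MEM[0x14,0x05,0x13] = 72 6a 6a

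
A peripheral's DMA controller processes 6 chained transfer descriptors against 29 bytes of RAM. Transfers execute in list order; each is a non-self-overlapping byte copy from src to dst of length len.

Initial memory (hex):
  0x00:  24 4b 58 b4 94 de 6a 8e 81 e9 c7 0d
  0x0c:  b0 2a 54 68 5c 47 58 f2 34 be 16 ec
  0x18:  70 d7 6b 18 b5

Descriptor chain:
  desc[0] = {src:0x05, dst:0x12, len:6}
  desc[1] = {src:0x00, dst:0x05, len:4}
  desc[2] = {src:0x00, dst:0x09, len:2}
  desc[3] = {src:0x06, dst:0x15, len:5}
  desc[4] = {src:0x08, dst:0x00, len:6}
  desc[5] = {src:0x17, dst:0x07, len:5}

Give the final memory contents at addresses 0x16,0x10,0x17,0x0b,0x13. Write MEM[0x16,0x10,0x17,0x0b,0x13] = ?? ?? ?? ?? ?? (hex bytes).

D0: mem[0x12..0x17] <- [de 6a 8e 81 e9 c7]
D1: mem[0x05..0x08] <- [24 4b 58 b4]
D2: mem[0x09..0x0a] <- [24 4b]
D3: mem[0x15..0x19] <- [4b 58 b4 24 4b]
D4: mem[0x00..0x05] <- [b4 24 4b 0d b0 2a]
D5: mem[0x07..0x0b] <- [b4 24 4b 6b 18]
query mem[0x16]=0x58, mem[0x10]=0x5c, mem[0x17]=0xb4, mem[0x0b]=0x18, mem[0x13]=0x6a

MEM[0x16,0x10,0x17,0x0b,0x13] = 58 5c b4 18 6a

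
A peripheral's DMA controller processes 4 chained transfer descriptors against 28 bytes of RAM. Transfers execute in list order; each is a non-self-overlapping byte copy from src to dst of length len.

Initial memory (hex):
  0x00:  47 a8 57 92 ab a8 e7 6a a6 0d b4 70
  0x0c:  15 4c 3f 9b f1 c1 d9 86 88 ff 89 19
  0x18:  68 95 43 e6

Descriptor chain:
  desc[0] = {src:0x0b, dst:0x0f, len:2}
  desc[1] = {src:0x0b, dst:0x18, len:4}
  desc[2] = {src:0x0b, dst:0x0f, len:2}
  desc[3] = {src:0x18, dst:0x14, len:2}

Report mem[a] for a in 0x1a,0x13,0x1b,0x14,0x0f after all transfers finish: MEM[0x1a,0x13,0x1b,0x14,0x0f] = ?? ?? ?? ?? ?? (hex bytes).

[0] 0x0b->0x0f len=2 : 70 15
[1] 0x0b->0x18 len=4 : 70 15 4c 3f
[2] 0x0b->0x0f len=2 : 70 15
[3] 0x18->0x14 len=2 : 70 15
query mem[0x1a]=0x4c, mem[0x13]=0x86, mem[0x1b]=0x3f, mem[0x14]=0x70, mem[0x0f]=0x70

MEM[0x1a,0x13,0x1b,0x14,0x0f] = 4c 86 3f 70 70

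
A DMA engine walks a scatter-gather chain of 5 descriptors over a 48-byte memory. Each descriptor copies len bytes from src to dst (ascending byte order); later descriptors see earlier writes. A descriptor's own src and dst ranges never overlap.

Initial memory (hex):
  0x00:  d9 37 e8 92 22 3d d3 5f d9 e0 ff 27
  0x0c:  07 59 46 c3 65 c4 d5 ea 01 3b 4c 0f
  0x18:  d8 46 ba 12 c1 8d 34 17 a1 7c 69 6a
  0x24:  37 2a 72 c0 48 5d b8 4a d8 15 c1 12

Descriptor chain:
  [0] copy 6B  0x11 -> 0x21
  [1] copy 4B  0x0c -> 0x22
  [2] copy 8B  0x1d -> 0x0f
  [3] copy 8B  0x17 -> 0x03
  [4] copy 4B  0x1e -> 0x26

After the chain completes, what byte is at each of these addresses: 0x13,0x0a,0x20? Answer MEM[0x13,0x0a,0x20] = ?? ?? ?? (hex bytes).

MEM[0x13,0x0a,0x20] = c4 34 a1

  after D0: wrote 6B at 0x21 = c4d5ea013b4c
  after D1: wrote 4B at 0x22 = 075946c3
  after D2: wrote 8B at 0x0f = 8d3417a1c4075946
  after D3: wrote 8B at 0x03 = 0fd846ba12c18d34
  after D4: wrote 4B at 0x26 = 3417a1c4
query mem[0x13]=0xc4, mem[0x0a]=0x34, mem[0x20]=0xa1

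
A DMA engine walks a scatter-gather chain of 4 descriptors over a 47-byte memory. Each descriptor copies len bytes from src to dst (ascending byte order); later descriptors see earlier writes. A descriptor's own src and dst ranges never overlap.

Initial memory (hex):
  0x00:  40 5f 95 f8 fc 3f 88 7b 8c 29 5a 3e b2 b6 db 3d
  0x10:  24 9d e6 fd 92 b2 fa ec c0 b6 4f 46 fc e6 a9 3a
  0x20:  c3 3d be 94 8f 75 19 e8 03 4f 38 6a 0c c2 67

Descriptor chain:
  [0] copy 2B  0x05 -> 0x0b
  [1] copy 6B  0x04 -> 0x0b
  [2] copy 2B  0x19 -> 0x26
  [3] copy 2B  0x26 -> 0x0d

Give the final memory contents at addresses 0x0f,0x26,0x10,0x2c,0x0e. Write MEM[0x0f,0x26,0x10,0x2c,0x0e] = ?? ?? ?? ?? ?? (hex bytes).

D0: mem[0x0b..0x0c] <- [3f 88]
D1: mem[0x0b..0x10] <- [fc 3f 88 7b 8c 29]
D2: mem[0x26..0x27] <- [b6 4f]
D3: mem[0x0d..0x0e] <- [b6 4f]
query mem[0x0f]=0x8c, mem[0x26]=0xb6, mem[0x10]=0x29, mem[0x2c]=0x0c, mem[0x0e]=0x4f

MEM[0x0f,0x26,0x10,0x2c,0x0e] = 8c b6 29 0c 4f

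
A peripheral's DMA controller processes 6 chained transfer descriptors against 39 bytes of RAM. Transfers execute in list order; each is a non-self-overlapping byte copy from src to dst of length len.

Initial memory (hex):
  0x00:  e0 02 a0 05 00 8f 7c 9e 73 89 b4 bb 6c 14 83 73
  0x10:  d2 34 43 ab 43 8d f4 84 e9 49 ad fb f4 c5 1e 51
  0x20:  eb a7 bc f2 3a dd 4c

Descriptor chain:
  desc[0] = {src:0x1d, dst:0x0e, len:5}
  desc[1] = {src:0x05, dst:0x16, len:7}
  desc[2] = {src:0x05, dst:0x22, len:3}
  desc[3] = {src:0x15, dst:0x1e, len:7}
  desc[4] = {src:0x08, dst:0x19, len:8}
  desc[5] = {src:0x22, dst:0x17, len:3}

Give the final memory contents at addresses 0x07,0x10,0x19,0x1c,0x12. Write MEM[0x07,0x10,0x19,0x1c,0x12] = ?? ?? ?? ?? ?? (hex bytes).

MEM[0x07,0x10,0x19,0x1c,0x12] = 9e 51 b4 bb a7

#0 dst[0x0e+5] := {0xc5,0x1e,0x51,0xeb,0xa7}
#1 dst[0x16+7] := {0x8f,0x7c,0x9e,0x73,0x89,0xb4,0xbb}
#2 dst[0x22+3] := {0x8f,0x7c,0x9e}
#3 dst[0x1e+7] := {0x8d,0x8f,0x7c,0x9e,0x73,0x89,0xb4}
#4 dst[0x19+8] := {0x73,0x89,0xb4,0xbb,0x6c,0x14,0xc5,0x1e}
#5 dst[0x17+3] := {0x73,0x89,0xb4}
query mem[0x07]=0x9e, mem[0x10]=0x51, mem[0x19]=0xb4, mem[0x1c]=0xbb, mem[0x12]=0xa7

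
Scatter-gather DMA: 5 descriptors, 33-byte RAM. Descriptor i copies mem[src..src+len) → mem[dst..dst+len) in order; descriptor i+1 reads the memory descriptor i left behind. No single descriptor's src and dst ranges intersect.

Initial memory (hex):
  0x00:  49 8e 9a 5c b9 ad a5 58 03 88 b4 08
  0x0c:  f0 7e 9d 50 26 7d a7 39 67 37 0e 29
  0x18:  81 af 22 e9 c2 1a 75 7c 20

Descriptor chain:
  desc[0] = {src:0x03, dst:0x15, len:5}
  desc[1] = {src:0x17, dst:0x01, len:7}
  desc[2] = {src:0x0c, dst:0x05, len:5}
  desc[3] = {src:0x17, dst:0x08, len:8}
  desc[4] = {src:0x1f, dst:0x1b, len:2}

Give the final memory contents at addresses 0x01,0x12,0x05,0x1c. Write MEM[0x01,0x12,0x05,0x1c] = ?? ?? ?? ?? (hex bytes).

MEM[0x01,0x12,0x05,0x1c] = ad a7 f0 20

#0 dst[0x15+5] := {0x5c,0xb9,0xad,0xa5,0x58}
#1 dst[0x01+7] := {0xad,0xa5,0x58,0x22,0xe9,0xc2,0x1a}
#2 dst[0x05+5] := {0xf0,0x7e,0x9d,0x50,0x26}
#3 dst[0x08+8] := {0xad,0xa5,0x58,0x22,0xe9,0xc2,0x1a,0x75}
#4 dst[0x1b+2] := {0x7c,0x20}
query mem[0x01]=0xad, mem[0x12]=0xa7, mem[0x05]=0xf0, mem[0x1c]=0x20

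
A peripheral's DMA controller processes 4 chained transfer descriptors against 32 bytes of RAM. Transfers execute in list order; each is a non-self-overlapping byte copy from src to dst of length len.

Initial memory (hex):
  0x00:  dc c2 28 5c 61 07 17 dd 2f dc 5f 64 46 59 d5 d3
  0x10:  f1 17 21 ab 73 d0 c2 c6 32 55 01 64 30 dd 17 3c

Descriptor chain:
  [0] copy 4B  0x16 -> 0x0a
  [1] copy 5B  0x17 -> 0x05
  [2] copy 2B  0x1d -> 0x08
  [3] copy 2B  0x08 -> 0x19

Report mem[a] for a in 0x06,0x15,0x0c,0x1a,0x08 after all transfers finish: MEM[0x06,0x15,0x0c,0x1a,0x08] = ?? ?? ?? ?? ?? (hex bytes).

[0] 0x16->0x0a len=4 : c2 c6 32 55
[1] 0x17->0x05 len=5 : c6 32 55 01 64
[2] 0x1d->0x08 len=2 : dd 17
[3] 0x08->0x19 len=2 : dd 17
query mem[0x06]=0x32, mem[0x15]=0xd0, mem[0x0c]=0x32, mem[0x1a]=0x17, mem[0x08]=0xdd

MEM[0x06,0x15,0x0c,0x1a,0x08] = 32 d0 32 17 dd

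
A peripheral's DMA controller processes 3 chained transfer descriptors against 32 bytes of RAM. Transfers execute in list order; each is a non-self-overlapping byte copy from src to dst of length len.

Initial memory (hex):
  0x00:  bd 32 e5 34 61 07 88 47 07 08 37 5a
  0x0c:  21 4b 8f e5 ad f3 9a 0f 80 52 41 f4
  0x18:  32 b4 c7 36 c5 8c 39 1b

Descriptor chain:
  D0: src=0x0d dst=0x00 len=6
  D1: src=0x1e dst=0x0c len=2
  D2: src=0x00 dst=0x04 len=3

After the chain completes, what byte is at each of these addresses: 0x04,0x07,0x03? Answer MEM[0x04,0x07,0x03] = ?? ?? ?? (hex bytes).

MEM[0x04,0x07,0x03] = 4b 47 ad

D0: mem[0x00..0x05] <- [4b 8f e5 ad f3 9a]
D1: mem[0x0c..0x0d] <- [39 1b]
D2: mem[0x04..0x06] <- [4b 8f e5]
query mem[0x04]=0x4b, mem[0x07]=0x47, mem[0x03]=0xad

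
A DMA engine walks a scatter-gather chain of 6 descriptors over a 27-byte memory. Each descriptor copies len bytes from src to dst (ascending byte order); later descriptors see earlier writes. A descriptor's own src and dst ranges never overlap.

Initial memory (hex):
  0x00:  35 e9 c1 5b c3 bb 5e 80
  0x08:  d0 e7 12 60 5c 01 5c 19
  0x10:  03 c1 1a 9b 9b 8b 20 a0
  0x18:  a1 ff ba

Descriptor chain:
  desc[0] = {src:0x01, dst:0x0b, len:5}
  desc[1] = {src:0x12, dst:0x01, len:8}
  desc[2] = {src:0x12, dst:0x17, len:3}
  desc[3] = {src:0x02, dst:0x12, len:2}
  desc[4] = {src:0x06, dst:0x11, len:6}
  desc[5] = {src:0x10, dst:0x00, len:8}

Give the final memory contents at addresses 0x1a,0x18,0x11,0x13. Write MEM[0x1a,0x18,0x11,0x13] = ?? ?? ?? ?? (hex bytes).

MEM[0x1a,0x18,0x11,0x13] = ba 9b a0 ff

#0 dst[0x0b+5] := {0xe9,0xc1,0x5b,0xc3,0xbb}
#1 dst[0x01+8] := {0x1a,0x9b,0x9b,0x8b,0x20,0xa0,0xa1,0xff}
#2 dst[0x17+3] := {0x1a,0x9b,0x9b}
#3 dst[0x12+2] := {0x9b,0x9b}
#4 dst[0x11+6] := {0xa0,0xa1,0xff,0xe7,0x12,0xe9}
#5 dst[0x00+8] := {0x03,0xa0,0xa1,0xff,0xe7,0x12,0xe9,0x1a}
query mem[0x1a]=0xba, mem[0x18]=0x9b, mem[0x11]=0xa0, mem[0x13]=0xff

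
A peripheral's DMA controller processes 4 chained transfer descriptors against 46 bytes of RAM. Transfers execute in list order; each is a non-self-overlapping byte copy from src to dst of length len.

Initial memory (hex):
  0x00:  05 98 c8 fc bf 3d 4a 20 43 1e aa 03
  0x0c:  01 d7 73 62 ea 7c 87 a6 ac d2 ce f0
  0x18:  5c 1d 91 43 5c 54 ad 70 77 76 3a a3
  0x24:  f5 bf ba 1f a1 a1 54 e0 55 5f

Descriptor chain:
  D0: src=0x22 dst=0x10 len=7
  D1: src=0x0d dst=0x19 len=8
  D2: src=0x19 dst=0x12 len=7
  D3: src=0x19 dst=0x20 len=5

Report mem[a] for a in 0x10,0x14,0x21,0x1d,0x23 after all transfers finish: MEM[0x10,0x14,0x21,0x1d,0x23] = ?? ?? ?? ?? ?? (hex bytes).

  after D0: wrote 7B at 0x10 = 3aa3f5bfba1fa1
  after D1: wrote 8B at 0x19 = d773623aa3f5bfba
  after D2: wrote 7B at 0x12 = d773623aa3f5bf
  after D3: wrote 5B at 0x20 = d773623aa3
query mem[0x10]=0x3a, mem[0x14]=0x62, mem[0x21]=0x73, mem[0x1d]=0xa3, mem[0x23]=0x3a

MEM[0x10,0x14,0x21,0x1d,0x23] = 3a 62 73 a3 3a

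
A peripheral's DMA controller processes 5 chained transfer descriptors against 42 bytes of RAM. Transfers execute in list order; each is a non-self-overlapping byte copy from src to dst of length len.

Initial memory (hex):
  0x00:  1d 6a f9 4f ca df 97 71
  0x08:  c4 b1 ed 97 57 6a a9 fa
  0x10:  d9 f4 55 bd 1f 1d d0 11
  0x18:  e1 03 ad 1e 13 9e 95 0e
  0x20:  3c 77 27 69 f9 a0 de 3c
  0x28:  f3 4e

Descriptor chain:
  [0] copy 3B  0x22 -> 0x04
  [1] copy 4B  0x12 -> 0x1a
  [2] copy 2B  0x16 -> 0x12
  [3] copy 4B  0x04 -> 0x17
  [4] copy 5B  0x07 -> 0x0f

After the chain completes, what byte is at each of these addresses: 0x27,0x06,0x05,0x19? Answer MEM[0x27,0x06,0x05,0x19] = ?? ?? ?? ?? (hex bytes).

D0: mem[0x04..0x06] <- [27 69 f9]
D1: mem[0x1a..0x1d] <- [55 bd 1f 1d]
D2: mem[0x12..0x13] <- [d0 11]
D3: mem[0x17..0x1a] <- [27 69 f9 71]
D4: mem[0x0f..0x13] <- [71 c4 b1 ed 97]
query mem[0x27]=0x3c, mem[0x06]=0xf9, mem[0x05]=0x69, mem[0x19]=0xf9

MEM[0x27,0x06,0x05,0x19] = 3c f9 69 f9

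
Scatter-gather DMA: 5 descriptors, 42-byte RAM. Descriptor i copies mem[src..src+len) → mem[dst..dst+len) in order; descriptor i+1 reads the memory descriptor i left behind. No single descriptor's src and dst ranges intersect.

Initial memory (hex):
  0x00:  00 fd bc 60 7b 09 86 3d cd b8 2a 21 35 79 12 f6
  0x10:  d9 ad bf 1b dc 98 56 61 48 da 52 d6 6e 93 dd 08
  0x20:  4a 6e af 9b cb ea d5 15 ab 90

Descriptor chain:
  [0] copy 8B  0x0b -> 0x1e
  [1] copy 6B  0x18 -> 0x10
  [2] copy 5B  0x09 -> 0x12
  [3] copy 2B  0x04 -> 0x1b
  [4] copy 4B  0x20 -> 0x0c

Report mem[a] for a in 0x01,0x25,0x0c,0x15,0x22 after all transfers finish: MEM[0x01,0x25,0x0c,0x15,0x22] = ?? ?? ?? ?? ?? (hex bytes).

  after D0: wrote 8B at 0x1e = 21357912f6d9adbf
  after D1: wrote 6B at 0x10 = 48da52d66e93
  after D2: wrote 5B at 0x12 = b82a213579
  after D3: wrote 2B at 0x1b = 7b09
  after D4: wrote 4B at 0x0c = 7912f6d9
query mem[0x01]=0xfd, mem[0x25]=0xbf, mem[0x0c]=0x79, mem[0x15]=0x35, mem[0x22]=0xf6

MEM[0x01,0x25,0x0c,0x15,0x22] = fd bf 79 35 f6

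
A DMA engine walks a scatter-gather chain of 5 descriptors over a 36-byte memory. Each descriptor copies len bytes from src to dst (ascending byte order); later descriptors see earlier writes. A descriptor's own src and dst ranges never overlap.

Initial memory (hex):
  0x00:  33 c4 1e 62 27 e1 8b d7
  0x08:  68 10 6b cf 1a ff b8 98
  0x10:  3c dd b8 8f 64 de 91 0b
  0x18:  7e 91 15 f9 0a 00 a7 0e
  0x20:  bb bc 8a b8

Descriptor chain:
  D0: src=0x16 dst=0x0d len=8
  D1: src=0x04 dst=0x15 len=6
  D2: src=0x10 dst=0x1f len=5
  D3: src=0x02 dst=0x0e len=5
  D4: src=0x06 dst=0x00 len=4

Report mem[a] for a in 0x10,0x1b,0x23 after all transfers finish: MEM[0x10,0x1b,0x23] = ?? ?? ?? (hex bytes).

MEM[0x10,0x1b,0x23] = 27 f9 00

[0] 0x16->0x0d len=8 : 91 0b 7e 91 15 f9 0a 00
[1] 0x04->0x15 len=6 : 27 e1 8b d7 68 10
[2] 0x10->0x1f len=5 : 91 15 f9 0a 00
[3] 0x02->0x0e len=5 : 1e 62 27 e1 8b
[4] 0x06->0x00 len=4 : 8b d7 68 10
query mem[0x10]=0x27, mem[0x1b]=0xf9, mem[0x23]=0x00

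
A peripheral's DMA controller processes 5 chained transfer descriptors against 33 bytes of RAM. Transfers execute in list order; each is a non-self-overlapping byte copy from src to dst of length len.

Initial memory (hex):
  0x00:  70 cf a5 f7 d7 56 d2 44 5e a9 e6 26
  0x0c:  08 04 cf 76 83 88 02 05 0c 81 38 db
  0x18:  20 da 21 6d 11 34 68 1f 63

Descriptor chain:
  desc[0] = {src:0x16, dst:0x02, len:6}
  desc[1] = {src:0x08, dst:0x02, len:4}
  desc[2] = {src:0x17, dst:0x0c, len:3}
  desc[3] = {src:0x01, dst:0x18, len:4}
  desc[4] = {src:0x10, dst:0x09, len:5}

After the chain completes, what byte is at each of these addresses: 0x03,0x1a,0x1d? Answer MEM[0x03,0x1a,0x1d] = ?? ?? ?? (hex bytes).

MEM[0x03,0x1a,0x1d] = a9 a9 34

#0 dst[0x02+6] := {0x38,0xdb,0x20,0xda,0x21,0x6d}
#1 dst[0x02+4] := {0x5e,0xa9,0xe6,0x26}
#2 dst[0x0c+3] := {0xdb,0x20,0xda}
#3 dst[0x18+4] := {0xcf,0x5e,0xa9,0xe6}
#4 dst[0x09+5] := {0x83,0x88,0x02,0x05,0x0c}
query mem[0x03]=0xa9, mem[0x1a]=0xa9, mem[0x1d]=0x34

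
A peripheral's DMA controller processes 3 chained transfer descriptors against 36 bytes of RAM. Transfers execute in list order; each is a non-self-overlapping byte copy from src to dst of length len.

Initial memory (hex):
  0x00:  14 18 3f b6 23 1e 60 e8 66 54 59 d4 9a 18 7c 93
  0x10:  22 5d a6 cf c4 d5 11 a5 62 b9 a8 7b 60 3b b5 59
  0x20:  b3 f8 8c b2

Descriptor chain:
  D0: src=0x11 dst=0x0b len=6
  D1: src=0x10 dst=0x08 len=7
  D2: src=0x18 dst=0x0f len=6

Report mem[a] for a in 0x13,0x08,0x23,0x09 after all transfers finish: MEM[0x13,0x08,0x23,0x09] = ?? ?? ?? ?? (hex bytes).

MEM[0x13,0x08,0x23,0x09] = 60 11 b2 5d

  after D0: wrote 6B at 0x0b = 5da6cfc4d511
  after D1: wrote 7B at 0x08 = 115da6cfc4d511
  after D2: wrote 6B at 0x0f = 62b9a87b603b
query mem[0x13]=0x60, mem[0x08]=0x11, mem[0x23]=0xb2, mem[0x09]=0x5d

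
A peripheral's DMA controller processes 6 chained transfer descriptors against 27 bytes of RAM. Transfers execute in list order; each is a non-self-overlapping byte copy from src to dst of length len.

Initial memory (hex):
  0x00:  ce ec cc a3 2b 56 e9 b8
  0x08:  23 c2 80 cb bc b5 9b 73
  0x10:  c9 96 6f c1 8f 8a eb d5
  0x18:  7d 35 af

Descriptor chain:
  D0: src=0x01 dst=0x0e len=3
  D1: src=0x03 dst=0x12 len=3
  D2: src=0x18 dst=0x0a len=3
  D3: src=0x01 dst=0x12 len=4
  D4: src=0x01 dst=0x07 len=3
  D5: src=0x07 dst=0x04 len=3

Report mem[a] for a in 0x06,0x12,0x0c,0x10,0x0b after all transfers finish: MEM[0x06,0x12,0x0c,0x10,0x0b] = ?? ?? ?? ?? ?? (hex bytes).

  after D0: wrote 3B at 0x0e = eccca3
  after D1: wrote 3B at 0x12 = a32b56
  after D2: wrote 3B at 0x0a = 7d35af
  after D3: wrote 4B at 0x12 = eccca32b
  after D4: wrote 3B at 0x07 = eccca3
  after D5: wrote 3B at 0x04 = eccca3
query mem[0x06]=0xa3, mem[0x12]=0xec, mem[0x0c]=0xaf, mem[0x10]=0xa3, mem[0x0b]=0x35

MEM[0x06,0x12,0x0c,0x10,0x0b] = a3 ec af a3 35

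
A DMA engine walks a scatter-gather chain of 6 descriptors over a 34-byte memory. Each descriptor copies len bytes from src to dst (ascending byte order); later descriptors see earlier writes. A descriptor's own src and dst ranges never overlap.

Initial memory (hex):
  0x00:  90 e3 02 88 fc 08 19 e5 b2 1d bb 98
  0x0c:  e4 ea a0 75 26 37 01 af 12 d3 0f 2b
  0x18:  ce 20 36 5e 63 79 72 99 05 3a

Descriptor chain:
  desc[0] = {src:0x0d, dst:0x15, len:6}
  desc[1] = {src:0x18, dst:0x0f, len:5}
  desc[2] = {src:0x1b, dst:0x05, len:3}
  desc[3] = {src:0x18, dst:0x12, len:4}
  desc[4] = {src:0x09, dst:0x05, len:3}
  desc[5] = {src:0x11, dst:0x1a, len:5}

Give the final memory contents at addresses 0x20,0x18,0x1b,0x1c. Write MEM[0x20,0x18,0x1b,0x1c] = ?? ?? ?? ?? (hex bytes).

MEM[0x20,0x18,0x1b,0x1c] = 05 26 26 37

#0 dst[0x15+6] := {0xea,0xa0,0x75,0x26,0x37,0x01}
#1 dst[0x0f+5] := {0x26,0x37,0x01,0x5e,0x63}
#2 dst[0x05+3] := {0x5e,0x63,0x79}
#3 dst[0x12+4] := {0x26,0x37,0x01,0x5e}
#4 dst[0x05+3] := {0x1d,0xbb,0x98}
#5 dst[0x1a+5] := {0x01,0x26,0x37,0x01,0x5e}
query mem[0x20]=0x05, mem[0x18]=0x26, mem[0x1b]=0x26, mem[0x1c]=0x37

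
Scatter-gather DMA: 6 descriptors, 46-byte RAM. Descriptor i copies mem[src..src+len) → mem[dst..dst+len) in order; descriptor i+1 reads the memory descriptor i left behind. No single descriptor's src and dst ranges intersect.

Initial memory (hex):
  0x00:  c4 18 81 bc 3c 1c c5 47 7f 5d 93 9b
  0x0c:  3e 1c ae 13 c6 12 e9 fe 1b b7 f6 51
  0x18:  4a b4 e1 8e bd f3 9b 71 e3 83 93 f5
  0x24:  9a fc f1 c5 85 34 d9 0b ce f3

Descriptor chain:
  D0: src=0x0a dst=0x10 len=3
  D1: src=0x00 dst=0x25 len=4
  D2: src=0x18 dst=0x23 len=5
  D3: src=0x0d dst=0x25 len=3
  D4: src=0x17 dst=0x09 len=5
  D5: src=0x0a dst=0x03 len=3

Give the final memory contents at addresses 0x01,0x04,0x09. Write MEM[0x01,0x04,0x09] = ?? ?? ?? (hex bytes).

D0: mem[0x10..0x12] <- [93 9b 3e]
D1: mem[0x25..0x28] <- [c4 18 81 bc]
D2: mem[0x23..0x27] <- [4a b4 e1 8e bd]
D3: mem[0x25..0x27] <- [1c ae 13]
D4: mem[0x09..0x0d] <- [51 4a b4 e1 8e]
D5: mem[0x03..0x05] <- [4a b4 e1]
query mem[0x01]=0x18, mem[0x04]=0xb4, mem[0x09]=0x51

MEM[0x01,0x04,0x09] = 18 b4 51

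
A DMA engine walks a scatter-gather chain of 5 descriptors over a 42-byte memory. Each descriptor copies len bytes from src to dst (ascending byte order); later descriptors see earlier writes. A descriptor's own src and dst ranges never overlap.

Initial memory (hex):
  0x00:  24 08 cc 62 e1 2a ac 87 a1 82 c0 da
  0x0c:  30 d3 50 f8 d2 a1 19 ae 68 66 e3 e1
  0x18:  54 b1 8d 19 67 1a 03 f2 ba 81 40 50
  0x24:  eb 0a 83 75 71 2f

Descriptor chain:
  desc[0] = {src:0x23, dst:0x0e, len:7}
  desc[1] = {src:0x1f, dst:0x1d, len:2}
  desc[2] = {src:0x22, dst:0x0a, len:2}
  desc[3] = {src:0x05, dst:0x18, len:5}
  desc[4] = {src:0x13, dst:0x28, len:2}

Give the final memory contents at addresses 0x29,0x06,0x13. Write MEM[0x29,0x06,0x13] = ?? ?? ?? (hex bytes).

#0 dst[0x0e+7] := {0x50,0xeb,0x0a,0x83,0x75,0x71,0x2f}
#1 dst[0x1d+2] := {0xf2,0xba}
#2 dst[0x0a+2] := {0x40,0x50}
#3 dst[0x18+5] := {0x2a,0xac,0x87,0xa1,0x82}
#4 dst[0x28+2] := {0x71,0x2f}
query mem[0x29]=0x2f, mem[0x06]=0xac, mem[0x13]=0x71

MEM[0x29,0x06,0x13] = 2f ac 71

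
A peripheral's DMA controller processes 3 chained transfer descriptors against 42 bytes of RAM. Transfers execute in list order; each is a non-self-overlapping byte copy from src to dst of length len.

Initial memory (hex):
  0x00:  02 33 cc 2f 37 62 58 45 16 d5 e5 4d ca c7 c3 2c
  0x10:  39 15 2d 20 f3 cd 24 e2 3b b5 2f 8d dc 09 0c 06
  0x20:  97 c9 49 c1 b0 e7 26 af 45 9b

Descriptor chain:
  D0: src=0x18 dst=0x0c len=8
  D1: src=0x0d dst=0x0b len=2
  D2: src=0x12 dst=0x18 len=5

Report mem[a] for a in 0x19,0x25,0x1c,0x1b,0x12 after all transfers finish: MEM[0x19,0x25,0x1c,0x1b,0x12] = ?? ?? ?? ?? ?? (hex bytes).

MEM[0x19,0x25,0x1c,0x1b,0x12] = 06 e7 24 cd 0c

D0: mem[0x0c..0x13] <- [3b b5 2f 8d dc 09 0c 06]
D1: mem[0x0b..0x0c] <- [b5 2f]
D2: mem[0x18..0x1c] <- [0c 06 f3 cd 24]
query mem[0x19]=0x06, mem[0x25]=0xe7, mem[0x1c]=0x24, mem[0x1b]=0xcd, mem[0x12]=0x0c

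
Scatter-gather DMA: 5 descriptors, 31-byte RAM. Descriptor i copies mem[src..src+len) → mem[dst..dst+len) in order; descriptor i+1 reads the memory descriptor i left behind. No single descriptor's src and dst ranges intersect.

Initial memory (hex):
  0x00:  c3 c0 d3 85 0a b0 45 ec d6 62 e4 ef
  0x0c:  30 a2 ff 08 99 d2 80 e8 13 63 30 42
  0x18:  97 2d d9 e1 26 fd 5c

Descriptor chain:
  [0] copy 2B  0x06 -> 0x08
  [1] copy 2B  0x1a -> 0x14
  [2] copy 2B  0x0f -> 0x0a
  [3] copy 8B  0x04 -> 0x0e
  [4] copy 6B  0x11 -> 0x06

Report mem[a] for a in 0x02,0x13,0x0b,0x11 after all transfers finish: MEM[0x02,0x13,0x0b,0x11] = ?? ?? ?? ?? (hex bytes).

  after D0: wrote 2B at 0x08 = 45ec
  after D1: wrote 2B at 0x14 = d9e1
  after D2: wrote 2B at 0x0a = 0899
  after D3: wrote 8B at 0x0e = 0ab045ec45ec0899
  after D4: wrote 6B at 0x06 = ec45ec089930
query mem[0x02]=0xd3, mem[0x13]=0xec, mem[0x0b]=0x30, mem[0x11]=0xec

MEM[0x02,0x13,0x0b,0x11] = d3 ec 30 ec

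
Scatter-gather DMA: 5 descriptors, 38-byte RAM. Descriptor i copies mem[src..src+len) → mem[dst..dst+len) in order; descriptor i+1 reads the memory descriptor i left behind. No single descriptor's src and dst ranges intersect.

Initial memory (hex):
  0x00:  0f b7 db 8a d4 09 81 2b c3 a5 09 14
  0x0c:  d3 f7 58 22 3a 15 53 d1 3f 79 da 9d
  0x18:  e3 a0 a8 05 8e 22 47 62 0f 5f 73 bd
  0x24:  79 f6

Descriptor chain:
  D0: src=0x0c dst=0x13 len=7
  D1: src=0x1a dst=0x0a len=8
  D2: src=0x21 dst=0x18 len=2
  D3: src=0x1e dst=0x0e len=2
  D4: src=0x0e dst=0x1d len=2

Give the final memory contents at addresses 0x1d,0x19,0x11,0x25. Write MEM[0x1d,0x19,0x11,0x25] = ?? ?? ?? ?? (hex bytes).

#0 dst[0x13+7] := {0xd3,0xf7,0x58,0x22,0x3a,0x15,0x53}
#1 dst[0x0a+8] := {0xa8,0x05,0x8e,0x22,0x47,0x62,0x0f,0x5f}
#2 dst[0x18+2] := {0x5f,0x73}
#3 dst[0x0e+2] := {0x47,0x62}
#4 dst[0x1d+2] := {0x47,0x62}
query mem[0x1d]=0x47, mem[0x19]=0x73, mem[0x11]=0x5f, mem[0x25]=0xf6

MEM[0x1d,0x19,0x11,0x25] = 47 73 5f f6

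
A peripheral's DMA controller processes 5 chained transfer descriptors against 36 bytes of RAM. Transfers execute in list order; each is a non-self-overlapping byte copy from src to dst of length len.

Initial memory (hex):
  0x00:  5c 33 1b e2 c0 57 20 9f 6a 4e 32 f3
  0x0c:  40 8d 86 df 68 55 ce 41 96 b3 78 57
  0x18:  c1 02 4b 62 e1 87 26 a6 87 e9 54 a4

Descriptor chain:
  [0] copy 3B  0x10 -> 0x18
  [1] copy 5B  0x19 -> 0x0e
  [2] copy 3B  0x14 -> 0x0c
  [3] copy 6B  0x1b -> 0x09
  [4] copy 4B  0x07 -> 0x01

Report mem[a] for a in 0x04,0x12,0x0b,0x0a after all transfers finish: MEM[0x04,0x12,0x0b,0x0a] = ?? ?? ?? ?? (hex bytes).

MEM[0x04,0x12,0x0b,0x0a] = e1 87 87 e1

D0: mem[0x18..0x1a] <- [68 55 ce]
D1: mem[0x0e..0x12] <- [55 ce 62 e1 87]
D2: mem[0x0c..0x0e] <- [96 b3 78]
D3: mem[0x09..0x0e] <- [62 e1 87 26 a6 87]
D4: mem[0x01..0x04] <- [9f 6a 62 e1]
query mem[0x04]=0xe1, mem[0x12]=0x87, mem[0x0b]=0x87, mem[0x0a]=0xe1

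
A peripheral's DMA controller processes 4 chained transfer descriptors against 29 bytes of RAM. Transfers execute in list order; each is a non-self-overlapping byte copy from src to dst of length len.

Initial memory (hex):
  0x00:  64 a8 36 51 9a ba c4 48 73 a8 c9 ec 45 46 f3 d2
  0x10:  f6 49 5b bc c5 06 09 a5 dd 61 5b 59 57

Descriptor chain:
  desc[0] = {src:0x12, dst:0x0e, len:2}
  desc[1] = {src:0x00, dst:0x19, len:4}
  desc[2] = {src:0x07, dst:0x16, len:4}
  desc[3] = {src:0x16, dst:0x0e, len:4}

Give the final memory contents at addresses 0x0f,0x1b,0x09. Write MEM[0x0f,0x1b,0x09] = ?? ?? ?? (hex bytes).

MEM[0x0f,0x1b,0x09] = 73 36 a8

  after D0: wrote 2B at 0x0e = 5bbc
  after D1: wrote 4B at 0x19 = 64a83651
  after D2: wrote 4B at 0x16 = 4873a8c9
  after D3: wrote 4B at 0x0e = 4873a8c9
query mem[0x0f]=0x73, mem[0x1b]=0x36, mem[0x09]=0xa8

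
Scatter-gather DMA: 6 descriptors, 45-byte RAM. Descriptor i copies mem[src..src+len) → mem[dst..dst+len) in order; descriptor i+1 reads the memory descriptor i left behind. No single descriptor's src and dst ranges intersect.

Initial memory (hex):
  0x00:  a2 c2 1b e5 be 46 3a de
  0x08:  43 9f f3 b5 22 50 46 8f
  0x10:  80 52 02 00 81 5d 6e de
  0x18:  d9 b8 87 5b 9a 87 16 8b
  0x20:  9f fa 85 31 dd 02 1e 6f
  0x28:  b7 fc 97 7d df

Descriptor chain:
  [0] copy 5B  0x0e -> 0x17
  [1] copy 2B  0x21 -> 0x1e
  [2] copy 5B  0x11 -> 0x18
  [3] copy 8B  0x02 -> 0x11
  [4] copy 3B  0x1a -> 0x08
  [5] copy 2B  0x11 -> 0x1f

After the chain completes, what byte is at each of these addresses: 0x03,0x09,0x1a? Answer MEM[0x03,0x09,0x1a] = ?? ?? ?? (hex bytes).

  after D0: wrote 5B at 0x17 = 468f805202
  after D1: wrote 2B at 0x1e = fa85
  after D2: wrote 5B at 0x18 = 520200815d
  after D3: wrote 8B at 0x11 = 1be5be463ade439f
  after D4: wrote 3B at 0x08 = 00815d
  after D5: wrote 2B at 0x1f = 1be5
query mem[0x03]=0xe5, mem[0x09]=0x81, mem[0x1a]=0x00

MEM[0x03,0x09,0x1a] = e5 81 00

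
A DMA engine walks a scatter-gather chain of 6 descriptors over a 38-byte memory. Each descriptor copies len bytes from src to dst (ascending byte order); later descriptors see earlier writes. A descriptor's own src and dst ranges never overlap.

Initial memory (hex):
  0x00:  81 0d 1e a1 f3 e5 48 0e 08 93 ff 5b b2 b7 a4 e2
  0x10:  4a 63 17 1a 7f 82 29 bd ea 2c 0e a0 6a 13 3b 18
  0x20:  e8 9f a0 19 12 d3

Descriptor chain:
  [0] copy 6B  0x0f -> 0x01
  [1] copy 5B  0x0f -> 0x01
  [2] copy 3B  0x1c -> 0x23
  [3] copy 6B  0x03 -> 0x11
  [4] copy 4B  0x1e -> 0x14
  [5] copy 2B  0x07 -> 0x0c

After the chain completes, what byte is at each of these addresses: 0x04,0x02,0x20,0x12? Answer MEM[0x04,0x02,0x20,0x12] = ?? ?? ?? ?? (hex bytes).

  after D0: wrote 6B at 0x01 = e24a63171a7f
  after D1: wrote 5B at 0x01 = e24a63171a
  after D2: wrote 3B at 0x23 = 6a133b
  after D3: wrote 6B at 0x11 = 63171a7f0e08
  after D4: wrote 4B at 0x14 = 3b18e89f
  after D5: wrote 2B at 0x0c = 0e08
query mem[0x04]=0x17, mem[0x02]=0x4a, mem[0x20]=0xe8, mem[0x12]=0x17

MEM[0x04,0x02,0x20,0x12] = 17 4a e8 17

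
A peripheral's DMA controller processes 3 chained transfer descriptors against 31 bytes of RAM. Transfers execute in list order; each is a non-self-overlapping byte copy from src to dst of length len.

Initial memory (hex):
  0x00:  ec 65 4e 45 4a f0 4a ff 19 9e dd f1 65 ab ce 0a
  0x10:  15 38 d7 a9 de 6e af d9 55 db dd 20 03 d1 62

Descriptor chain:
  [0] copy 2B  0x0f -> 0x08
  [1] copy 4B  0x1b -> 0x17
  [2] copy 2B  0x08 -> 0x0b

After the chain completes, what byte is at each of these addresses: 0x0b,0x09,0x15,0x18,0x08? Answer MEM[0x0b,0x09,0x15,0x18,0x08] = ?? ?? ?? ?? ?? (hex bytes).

MEM[0x0b,0x09,0x15,0x18,0x08] = 0a 15 6e 03 0a

[0] 0x0f->0x08 len=2 : 0a 15
[1] 0x1b->0x17 len=4 : 20 03 d1 62
[2] 0x08->0x0b len=2 : 0a 15
query mem[0x0b]=0x0a, mem[0x09]=0x15, mem[0x15]=0x6e, mem[0x18]=0x03, mem[0x08]=0x0a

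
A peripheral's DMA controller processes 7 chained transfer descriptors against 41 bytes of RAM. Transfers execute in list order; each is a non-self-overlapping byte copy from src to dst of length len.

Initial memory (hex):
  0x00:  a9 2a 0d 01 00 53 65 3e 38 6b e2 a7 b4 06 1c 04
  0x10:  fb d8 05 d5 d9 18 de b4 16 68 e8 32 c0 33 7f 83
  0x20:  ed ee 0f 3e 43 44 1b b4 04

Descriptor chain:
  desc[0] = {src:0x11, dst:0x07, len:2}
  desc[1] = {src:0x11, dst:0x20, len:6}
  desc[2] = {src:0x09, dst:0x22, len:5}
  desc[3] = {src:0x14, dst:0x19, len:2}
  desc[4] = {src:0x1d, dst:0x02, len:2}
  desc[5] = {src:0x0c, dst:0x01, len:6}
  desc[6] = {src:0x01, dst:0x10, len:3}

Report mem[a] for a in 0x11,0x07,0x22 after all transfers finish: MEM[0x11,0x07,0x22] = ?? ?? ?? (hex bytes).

MEM[0x11,0x07,0x22] = 06 d8 6b

#0 dst[0x07+2] := {0xd8,0x05}
#1 dst[0x20+6] := {0xd8,0x05,0xd5,0xd9,0x18,0xde}
#2 dst[0x22+5] := {0x6b,0xe2,0xa7,0xb4,0x06}
#3 dst[0x19+2] := {0xd9,0x18}
#4 dst[0x02+2] := {0x33,0x7f}
#5 dst[0x01+6] := {0xb4,0x06,0x1c,0x04,0xfb,0xd8}
#6 dst[0x10+3] := {0xb4,0x06,0x1c}
query mem[0x11]=0x06, mem[0x07]=0xd8, mem[0x22]=0x6b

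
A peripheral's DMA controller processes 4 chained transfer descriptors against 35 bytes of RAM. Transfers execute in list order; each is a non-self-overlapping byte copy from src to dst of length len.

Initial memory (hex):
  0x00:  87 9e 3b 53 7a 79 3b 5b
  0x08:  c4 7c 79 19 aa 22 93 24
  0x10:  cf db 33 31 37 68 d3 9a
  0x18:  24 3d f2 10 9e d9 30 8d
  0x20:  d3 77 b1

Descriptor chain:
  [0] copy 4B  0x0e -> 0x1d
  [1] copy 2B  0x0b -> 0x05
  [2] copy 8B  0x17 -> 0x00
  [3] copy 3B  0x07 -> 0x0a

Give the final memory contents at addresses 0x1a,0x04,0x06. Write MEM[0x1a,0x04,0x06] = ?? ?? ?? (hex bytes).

[0] 0x0e->0x1d len=4 : 93 24 cf db
[1] 0x0b->0x05 len=2 : 19 aa
[2] 0x17->0x00 len=8 : 9a 24 3d f2 10 9e 93 24
[3] 0x07->0x0a len=3 : 24 c4 7c
query mem[0x1a]=0xf2, mem[0x04]=0x10, mem[0x06]=0x93

MEM[0x1a,0x04,0x06] = f2 10 93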